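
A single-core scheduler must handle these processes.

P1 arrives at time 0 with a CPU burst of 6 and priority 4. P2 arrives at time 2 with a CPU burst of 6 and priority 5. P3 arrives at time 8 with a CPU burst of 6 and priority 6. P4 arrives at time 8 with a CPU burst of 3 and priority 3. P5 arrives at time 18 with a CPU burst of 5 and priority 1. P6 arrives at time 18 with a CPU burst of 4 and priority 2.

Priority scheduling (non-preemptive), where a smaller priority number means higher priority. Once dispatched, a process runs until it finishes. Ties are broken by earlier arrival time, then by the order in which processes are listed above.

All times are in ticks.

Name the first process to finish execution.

P1

Gantt: | P1 0-6 | P2 6-12 | P4 12-15 | P3 15-21 | P5 21-26 | P6 26-30 |
Completion: P1=6  P2=12  P3=21  P4=15  P5=26  P6=30
Turnaround (C−A): P1=6  P2=10  P3=13  P4=7  P5=8  P6=12
Finish order: P1 → P2 → P4 → P3 → P5 → P6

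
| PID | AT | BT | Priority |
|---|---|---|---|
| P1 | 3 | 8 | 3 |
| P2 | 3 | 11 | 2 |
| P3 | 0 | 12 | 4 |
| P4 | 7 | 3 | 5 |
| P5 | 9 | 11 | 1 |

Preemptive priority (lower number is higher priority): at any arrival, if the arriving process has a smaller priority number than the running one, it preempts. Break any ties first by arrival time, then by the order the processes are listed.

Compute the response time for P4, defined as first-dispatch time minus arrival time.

35

Timeline: | P3 0-3 | P2 3-9 | P5 9-20 | P2 20-25 | P1 25-33 | P3 33-42 | P4 42-45 |
Completion: P1=33  P2=25  P3=42  P4=45  P5=20
Response(P4) = first start − arrival = 42 − 7 = 35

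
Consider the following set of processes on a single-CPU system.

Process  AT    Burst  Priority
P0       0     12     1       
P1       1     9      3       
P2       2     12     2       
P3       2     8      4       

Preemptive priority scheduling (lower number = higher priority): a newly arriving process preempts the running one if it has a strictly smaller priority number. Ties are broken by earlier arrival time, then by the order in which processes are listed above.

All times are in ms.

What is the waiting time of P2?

Gantt: | P0 0-12 | P2 12-24 | P1 24-33 | P3 33-41 |
Completion: P0=12  P1=33  P2=24  P3=41
Turnaround (C−A): P0=12  P1=32  P2=22  P3=39
Waiting(P2) = turnaround − burst = 22 − 12 = 10

10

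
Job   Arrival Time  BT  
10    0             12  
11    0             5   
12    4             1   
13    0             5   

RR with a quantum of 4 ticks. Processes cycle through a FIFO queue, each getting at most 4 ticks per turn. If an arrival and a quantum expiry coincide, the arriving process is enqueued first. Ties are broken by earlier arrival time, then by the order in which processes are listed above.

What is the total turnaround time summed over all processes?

Gantt: | 10 0-4 | 11 4-8 | 13 8-12 | 12 12-13 | 10 13-17 | 11 17-18 | 13 18-19 | 10 19-23 |
Completion: 10=23  11=18  12=13  13=19
Turnaround (C−A): 10=23  11=18  12=9  13=19
Turnaround = completion − arrival: 10=23, 11=18, 12=9, 13=19
Total turnaround = 23 + 18 + 9 + 19 = 69

69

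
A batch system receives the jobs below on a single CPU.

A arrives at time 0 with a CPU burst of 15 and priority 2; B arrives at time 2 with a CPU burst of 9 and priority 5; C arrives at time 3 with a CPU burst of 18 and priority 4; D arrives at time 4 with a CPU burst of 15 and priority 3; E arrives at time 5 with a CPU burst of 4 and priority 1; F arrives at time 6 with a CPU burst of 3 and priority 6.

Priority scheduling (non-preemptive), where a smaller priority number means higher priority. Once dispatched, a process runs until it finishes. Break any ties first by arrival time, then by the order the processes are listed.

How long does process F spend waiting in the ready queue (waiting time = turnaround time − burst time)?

Schedule: | A 0-15 | E 15-19 | D 19-34 | C 34-52 | B 52-61 | F 61-64 |
Completion: A=15  B=61  C=52  D=34  E=19  F=64
Turnaround (C−A): A=15  B=59  C=49  D=30  E=14  F=58
Waiting(F) = turnaround − burst = 58 − 3 = 55

55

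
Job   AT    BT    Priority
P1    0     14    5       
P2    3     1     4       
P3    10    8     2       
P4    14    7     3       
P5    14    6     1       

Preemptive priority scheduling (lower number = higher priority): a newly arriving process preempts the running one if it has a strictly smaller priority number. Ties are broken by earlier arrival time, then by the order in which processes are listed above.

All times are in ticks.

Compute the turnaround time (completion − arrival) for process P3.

14

Schedule: | P1 0-3 | P2 3-4 | P1 4-10 | P3 10-14 | P5 14-20 | P3 20-24 | P4 24-31 | P1 31-36 |
Completion: P1=36  P2=4  P3=24  P4=31  P5=20
Turnaround(P3) = completion − arrival = 24 − 10 = 14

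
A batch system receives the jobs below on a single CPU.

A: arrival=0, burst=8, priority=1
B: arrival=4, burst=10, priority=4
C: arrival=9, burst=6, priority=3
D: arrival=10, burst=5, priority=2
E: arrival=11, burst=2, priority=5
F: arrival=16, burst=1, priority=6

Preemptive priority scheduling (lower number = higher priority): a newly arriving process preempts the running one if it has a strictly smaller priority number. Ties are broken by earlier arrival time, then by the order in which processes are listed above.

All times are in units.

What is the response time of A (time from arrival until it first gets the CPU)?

Timeline: | A 0-8 | B 8-9 | C 9-10 | D 10-15 | C 15-20 | B 20-29 | E 29-31 | F 31-32 |
Completion: A=8  B=29  C=20  D=15  E=31  F=32
Turnaround (C−A): A=8  B=25  C=11  D=5  E=20  F=16
Response(A) = first start − arrival = 0 − 0 = 0

0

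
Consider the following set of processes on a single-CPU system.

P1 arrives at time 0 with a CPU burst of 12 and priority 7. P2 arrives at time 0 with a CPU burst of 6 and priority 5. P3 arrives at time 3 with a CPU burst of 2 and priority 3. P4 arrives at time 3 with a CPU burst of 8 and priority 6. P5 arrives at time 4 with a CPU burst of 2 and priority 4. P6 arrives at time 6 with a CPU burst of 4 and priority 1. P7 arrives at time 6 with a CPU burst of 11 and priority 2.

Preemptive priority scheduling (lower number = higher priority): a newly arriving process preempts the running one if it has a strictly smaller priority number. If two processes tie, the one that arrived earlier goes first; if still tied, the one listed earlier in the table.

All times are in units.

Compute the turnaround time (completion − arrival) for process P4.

Timeline: | P2 0-3 | P3 3-5 | P5 5-6 | P6 6-10 | P7 10-21 | P5 21-22 | P2 22-25 | P4 25-33 | P1 33-45 |
Completion: P1=45  P2=25  P3=5  P4=33  P5=22  P6=10  P7=21
Turnaround (C−A): P1=45  P2=25  P3=2  P4=30  P5=18  P6=4  P7=15
Turnaround(P4) = completion − arrival = 33 − 3 = 30

30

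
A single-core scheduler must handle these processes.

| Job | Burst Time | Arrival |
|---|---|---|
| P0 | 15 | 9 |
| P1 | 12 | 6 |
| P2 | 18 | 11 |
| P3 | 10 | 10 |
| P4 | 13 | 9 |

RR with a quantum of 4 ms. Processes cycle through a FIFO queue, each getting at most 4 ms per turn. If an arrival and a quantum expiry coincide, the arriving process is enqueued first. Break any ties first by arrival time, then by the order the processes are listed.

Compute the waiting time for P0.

Schedule: | idle 0-6 | P1 6-10 | P0 10-14 | P4 14-18 | P3 18-22 | P1 22-26 | P2 26-30 | P0 30-34 | P4 34-38 | P3 38-42 | P1 42-46 | P2 46-50 | P0 50-54 | P4 54-58 | P3 58-60 | P2 60-64 | P0 64-67 | P4 67-68 | P2 68-74 |
Completion: P0=67  P1=46  P2=74  P3=60  P4=68
Waiting(P0) = turnaround − burst = 58 − 15 = 43

43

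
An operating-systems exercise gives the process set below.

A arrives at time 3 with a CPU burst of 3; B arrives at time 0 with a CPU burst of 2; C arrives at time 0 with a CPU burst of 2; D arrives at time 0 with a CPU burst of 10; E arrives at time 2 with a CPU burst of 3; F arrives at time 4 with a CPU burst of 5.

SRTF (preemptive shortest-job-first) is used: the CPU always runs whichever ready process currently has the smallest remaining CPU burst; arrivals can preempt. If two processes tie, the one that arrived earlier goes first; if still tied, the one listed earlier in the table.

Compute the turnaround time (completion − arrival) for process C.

4

Timeline: | B 0-2 | C 2-4 | E 4-7 | A 7-10 | F 10-15 | D 15-25 |
Completion: A=10  B=2  C=4  D=25  E=7  F=15
Turnaround (C−A): A=7  B=2  C=4  D=25  E=5  F=11
Turnaround(C) = completion − arrival = 4 − 0 = 4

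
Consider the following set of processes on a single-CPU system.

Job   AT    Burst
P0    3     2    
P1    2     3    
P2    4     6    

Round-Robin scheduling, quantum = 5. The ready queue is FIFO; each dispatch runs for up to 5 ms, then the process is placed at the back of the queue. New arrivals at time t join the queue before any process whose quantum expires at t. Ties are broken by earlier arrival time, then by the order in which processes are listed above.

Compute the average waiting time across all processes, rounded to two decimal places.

Schedule: | idle 0-2 | P1 2-5 | P0 5-7 | P2 7-13 |
Completion: P0=7  P1=5  P2=13
Waiting times: P0=2, P1=0, P2=3
Average waiting = (2+0+3) / 3 = 5/3 = 1.67

1.67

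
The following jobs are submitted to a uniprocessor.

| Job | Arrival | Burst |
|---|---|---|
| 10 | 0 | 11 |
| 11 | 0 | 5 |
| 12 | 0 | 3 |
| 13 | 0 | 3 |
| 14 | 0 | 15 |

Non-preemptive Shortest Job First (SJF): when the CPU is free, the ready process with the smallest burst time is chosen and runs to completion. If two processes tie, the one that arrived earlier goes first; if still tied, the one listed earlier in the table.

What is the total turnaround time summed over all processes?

Schedule: | 12 0-3 | 13 3-6 | 11 6-11 | 10 11-22 | 14 22-37 |
Completion: 10=22  11=11  12=3  13=6  14=37
Turnaround (C−A): 10=22  11=11  12=3  13=6  14=37
Turnaround = completion − arrival: 10=22, 11=11, 12=3, 13=6, 14=37
Total turnaround = 22 + 11 + 3 + 6 + 37 = 79

79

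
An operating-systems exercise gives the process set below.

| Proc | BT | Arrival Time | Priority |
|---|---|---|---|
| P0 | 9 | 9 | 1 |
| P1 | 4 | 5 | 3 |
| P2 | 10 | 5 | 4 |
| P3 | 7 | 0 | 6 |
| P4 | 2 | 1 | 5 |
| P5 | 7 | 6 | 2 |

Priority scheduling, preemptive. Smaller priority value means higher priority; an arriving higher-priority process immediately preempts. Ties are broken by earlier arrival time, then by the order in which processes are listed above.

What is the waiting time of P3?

Gantt: | P3 0-1 | P4 1-3 | P3 3-5 | P1 5-6 | P5 6-9 | P0 9-18 | P5 18-22 | P1 22-25 | P2 25-35 | P3 35-39 |
Completion: P0=18  P1=25  P2=35  P3=39  P4=3  P5=22
Waiting(P3) = turnaround − burst = 39 − 7 = 32

32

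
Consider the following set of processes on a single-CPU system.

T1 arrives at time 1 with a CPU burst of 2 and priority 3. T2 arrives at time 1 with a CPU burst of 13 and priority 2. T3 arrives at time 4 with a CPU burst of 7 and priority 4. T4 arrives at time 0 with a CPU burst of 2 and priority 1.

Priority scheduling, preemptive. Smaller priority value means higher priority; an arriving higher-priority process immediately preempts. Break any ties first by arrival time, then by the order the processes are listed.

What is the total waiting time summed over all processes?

28

Gantt: | T4 0-2 | T2 2-15 | T1 15-17 | T3 17-24 |
Completion: T1=17  T2=15  T3=24  T4=2
Waiting = turnaround − burst: T1=14, T2=1, T3=13, T4=0
Total waiting = 14 + 1 + 13 + 0 = 28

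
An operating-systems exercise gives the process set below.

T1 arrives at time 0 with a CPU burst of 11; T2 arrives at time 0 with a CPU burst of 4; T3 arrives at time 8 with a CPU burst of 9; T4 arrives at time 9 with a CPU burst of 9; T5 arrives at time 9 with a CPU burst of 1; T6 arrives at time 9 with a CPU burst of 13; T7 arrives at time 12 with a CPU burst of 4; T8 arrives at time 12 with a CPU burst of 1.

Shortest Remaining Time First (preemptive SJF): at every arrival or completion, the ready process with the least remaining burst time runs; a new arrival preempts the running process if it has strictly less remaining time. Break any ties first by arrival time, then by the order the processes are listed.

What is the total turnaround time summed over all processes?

Schedule: | T2 0-4 | T1 4-9 | T5 9-10 | T1 10-12 | T8 12-13 | T1 13-17 | T7 17-21 | T3 21-30 | T4 30-39 | T6 39-52 |
Completion: T1=17  T2=4  T3=30  T4=39  T5=10  T6=52  T7=21  T8=13
Turnaround = completion − arrival: T1=17, T2=4, T3=22, T4=30, T5=1, T6=43, T7=9, T8=1
Total turnaround = 17 + 4 + 22 + 30 + 1 + 43 + 9 + 1 = 127

127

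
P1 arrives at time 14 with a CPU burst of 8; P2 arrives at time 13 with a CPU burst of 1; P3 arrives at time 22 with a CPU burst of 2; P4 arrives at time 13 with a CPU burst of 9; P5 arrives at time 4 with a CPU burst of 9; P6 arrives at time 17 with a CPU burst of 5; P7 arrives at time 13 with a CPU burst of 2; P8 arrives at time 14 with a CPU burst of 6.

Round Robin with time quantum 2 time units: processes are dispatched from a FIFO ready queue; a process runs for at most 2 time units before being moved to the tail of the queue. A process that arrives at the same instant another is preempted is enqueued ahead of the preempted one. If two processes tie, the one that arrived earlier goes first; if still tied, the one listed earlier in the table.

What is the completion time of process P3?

30

Timeline: | idle 0-4 | P5 4-13 | P2 13-14 | P4 14-16 | P7 16-18 | P1 18-20 | P8 20-22 | P4 22-24 | P6 24-26 | P1 26-28 | P3 28-30 | P8 30-32 | P4 32-34 | P6 34-36 | P1 36-38 | P8 38-40 | P4 40-42 | P6 42-43 | P1 43-45 | P4 45-46 |
Completion: P1=45  P2=14  P3=30  P4=46  P5=13  P6=43  P7=18  P8=40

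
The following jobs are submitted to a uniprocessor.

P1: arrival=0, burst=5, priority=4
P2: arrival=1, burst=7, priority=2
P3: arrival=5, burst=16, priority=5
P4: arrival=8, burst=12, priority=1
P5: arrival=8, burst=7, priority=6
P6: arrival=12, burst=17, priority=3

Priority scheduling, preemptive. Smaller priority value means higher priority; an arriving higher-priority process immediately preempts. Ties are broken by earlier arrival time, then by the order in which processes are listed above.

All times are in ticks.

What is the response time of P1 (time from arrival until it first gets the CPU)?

0

Schedule: | P1 0-1 | P2 1-8 | P4 8-20 | P6 20-37 | P1 37-41 | P3 41-57 | P5 57-64 |
Completion: P1=41  P2=8  P3=57  P4=20  P5=64  P6=37
Response(P1) = first start − arrival = 0 − 0 = 0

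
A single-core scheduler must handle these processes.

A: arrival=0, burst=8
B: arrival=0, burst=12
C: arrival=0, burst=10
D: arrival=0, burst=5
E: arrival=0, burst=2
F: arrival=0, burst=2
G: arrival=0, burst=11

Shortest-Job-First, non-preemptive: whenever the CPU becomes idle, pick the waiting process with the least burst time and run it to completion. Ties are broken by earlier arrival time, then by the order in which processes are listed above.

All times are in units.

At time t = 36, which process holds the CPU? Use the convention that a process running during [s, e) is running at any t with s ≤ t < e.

G

Gantt: | E 0-2 | F 2-4 | D 4-9 | A 9-17 | C 17-27 | G 27-38 | B 38-50 |
Completion: A=17  B=50  C=27  D=9  E=2  F=4  G=38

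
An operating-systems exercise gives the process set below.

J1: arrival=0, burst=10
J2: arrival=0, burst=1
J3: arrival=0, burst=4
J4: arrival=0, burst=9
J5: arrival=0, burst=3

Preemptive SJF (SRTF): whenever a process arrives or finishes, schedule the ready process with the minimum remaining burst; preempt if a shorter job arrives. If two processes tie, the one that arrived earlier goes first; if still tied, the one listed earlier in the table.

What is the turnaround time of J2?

1

Gantt: | J2 0-1 | J5 1-4 | J3 4-8 | J4 8-17 | J1 17-27 |
Completion: J1=27  J2=1  J3=8  J4=17  J5=4
Turnaround (C−A): J1=27  J2=1  J3=8  J4=17  J5=4
Turnaround(J2) = completion − arrival = 1 − 0 = 1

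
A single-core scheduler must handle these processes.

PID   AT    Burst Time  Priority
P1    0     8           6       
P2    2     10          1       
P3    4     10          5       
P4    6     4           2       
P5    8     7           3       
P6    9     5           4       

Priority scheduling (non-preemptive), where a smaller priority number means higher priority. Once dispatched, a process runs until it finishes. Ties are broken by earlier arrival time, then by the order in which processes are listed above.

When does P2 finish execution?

18

Timeline: | P1 0-8 | P2 8-18 | P4 18-22 | P5 22-29 | P6 29-34 | P3 34-44 |
Completion: P1=8  P2=18  P3=44  P4=22  P5=29  P6=34
Turnaround (C−A): P1=8  P2=16  P3=40  P4=16  P5=21  P6=25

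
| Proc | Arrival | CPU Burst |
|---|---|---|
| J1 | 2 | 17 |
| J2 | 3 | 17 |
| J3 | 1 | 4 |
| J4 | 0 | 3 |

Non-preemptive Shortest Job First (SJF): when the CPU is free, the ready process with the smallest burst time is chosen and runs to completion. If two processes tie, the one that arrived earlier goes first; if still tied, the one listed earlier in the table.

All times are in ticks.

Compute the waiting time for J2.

Gantt: | J4 0-3 | J3 3-7 | J1 7-24 | J2 24-41 |
Completion: J1=24  J2=41  J3=7  J4=3
Turnaround (C−A): J1=22  J2=38  J3=6  J4=3
Waiting(J2) = turnaround − burst = 38 − 17 = 21

21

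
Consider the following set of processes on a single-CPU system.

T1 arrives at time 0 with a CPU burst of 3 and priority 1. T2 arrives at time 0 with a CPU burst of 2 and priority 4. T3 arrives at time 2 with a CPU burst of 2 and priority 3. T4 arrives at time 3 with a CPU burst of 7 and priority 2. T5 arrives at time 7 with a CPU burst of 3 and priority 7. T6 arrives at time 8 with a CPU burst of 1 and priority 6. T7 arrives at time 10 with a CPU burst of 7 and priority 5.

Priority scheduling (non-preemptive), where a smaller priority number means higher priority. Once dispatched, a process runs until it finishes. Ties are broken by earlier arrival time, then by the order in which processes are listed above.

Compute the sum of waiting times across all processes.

52

Timeline: | T1 0-3 | T4 3-10 | T3 10-12 | T2 12-14 | T7 14-21 | T6 21-22 | T5 22-25 |
Completion: T1=3  T2=14  T3=12  T4=10  T5=25  T6=22  T7=21
Turnaround (C−A): T1=3  T2=14  T3=10  T4=7  T5=18  T6=14  T7=11
Waiting = turnaround − burst: T1=0, T2=12, T3=8, T4=0, T5=15, T6=13, T7=4
Total waiting = 0 + 12 + 8 + 0 + 15 + 13 + 4 = 52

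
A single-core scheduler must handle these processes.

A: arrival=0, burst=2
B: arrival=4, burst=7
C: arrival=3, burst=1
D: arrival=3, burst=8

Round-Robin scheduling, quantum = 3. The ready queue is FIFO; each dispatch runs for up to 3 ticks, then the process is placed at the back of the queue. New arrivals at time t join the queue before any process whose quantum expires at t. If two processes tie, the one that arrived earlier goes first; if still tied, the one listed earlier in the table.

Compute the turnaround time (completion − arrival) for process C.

Gantt: | A 0-2 | idle 2-3 | C 3-4 | D 4-7 | B 7-10 | D 10-13 | B 13-16 | D 16-18 | B 18-19 |
Completion: A=2  B=19  C=4  D=18
Turnaround (C−A): A=2  B=15  C=1  D=15
Turnaround(C) = completion − arrival = 4 − 3 = 1

1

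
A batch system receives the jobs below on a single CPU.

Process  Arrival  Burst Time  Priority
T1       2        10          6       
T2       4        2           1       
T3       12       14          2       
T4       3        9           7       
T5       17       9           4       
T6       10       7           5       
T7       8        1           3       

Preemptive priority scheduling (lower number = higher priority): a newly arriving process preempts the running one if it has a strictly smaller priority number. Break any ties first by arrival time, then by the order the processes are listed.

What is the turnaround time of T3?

Schedule: | idle 0-2 | T1 2-4 | T2 4-6 | T1 6-8 | T7 8-9 | T1 9-10 | T6 10-12 | T3 12-26 | T5 26-35 | T6 35-40 | T1 40-45 | T4 45-54 |
Completion: T1=45  T2=6  T3=26  T4=54  T5=35  T6=40  T7=9
Turnaround (C−A): T1=43  T2=2  T3=14  T4=51  T5=18  T6=30  T7=1
Turnaround(T3) = completion − arrival = 26 − 12 = 14

14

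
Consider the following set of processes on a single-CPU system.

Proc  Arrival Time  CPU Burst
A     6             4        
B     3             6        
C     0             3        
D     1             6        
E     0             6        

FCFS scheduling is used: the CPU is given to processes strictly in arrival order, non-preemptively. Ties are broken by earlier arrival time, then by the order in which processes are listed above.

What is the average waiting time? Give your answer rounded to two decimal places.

Schedule: | C 0-3 | E 3-9 | D 9-15 | B 15-21 | A 21-25 |
Completion: A=25  B=21  C=3  D=15  E=9
Waiting times: A=15, B=12, C=0, D=8, E=3
Average waiting = (15+12+0+8+3) / 5 = 38/5 = 7.60

7.60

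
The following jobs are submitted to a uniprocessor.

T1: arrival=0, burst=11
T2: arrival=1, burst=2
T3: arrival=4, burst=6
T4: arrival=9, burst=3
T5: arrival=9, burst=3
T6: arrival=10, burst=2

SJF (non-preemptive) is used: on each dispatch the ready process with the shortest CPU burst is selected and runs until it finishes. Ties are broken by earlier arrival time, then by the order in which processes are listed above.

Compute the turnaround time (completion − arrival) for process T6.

5

Schedule: | T1 0-11 | T2 11-13 | T6 13-15 | T4 15-18 | T5 18-21 | T3 21-27 |
Completion: T1=11  T2=13  T3=27  T4=18  T5=21  T6=15
Turnaround(T6) = completion − arrival = 15 − 10 = 5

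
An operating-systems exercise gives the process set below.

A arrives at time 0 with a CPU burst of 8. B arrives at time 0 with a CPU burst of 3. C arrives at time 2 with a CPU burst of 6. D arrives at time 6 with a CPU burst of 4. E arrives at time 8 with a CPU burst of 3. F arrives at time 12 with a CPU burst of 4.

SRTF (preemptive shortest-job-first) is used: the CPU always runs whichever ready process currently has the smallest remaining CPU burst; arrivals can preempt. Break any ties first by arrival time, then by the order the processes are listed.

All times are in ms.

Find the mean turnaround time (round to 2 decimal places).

10.00

Timeline: | B 0-3 | C 3-9 | E 9-12 | D 12-16 | F 16-20 | A 20-28 |
Completion: A=28  B=3  C=9  D=16  E=12  F=20
Turnaround (C−A): A=28  B=3  C=7  D=10  E=4  F=8
Turnaround times: A=28, B=3, C=7, D=10, E=4, F=8
Average turnaround = (28+3+7+10+4+8) / 6 = 60/6 = 10.00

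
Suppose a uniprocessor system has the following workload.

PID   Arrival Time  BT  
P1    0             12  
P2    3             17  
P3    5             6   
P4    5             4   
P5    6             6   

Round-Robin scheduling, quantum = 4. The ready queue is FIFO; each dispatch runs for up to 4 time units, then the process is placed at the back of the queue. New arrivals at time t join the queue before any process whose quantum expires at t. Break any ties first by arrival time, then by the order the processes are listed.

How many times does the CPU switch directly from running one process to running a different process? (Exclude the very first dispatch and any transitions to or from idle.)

10

Gantt: | P1 0-4 | P2 4-8 | P1 8-12 | P3 12-16 | P4 16-20 | P5 20-24 | P2 24-28 | P1 28-32 | P3 32-34 | P5 34-36 | P2 36-45 |
Completion: P1=32  P2=45  P3=34  P4=20  P5=36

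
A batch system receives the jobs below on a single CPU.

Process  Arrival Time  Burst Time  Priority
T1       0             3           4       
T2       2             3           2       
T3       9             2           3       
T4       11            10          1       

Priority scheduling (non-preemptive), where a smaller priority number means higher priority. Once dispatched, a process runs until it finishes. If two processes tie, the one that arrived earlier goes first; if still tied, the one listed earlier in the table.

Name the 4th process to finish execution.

Gantt: | T1 0-3 | T2 3-6 | idle 6-9 | T3 9-11 | T4 11-21 |
Completion: T1=3  T2=6  T3=11  T4=21
Turnaround (C−A): T1=3  T2=4  T3=2  T4=10
Finish order: T1 → T2 → T3 → T4

T4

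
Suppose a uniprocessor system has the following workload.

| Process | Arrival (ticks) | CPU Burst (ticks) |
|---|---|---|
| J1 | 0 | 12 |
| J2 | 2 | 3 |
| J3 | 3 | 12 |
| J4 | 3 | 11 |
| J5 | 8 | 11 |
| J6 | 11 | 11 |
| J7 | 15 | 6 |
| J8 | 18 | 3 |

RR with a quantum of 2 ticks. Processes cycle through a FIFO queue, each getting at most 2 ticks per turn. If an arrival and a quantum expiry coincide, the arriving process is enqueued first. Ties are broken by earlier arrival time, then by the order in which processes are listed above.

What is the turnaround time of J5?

60

Gantt: | J1 0-2 | J2 2-4 | J1 4-6 | J3 6-8 | J4 8-10 | J2 10-11 | J1 11-13 | J5 13-15 | J3 15-17 | J4 17-19 | J6 19-21 | J1 21-23 | J7 23-25 | J5 25-27 | J3 27-29 | J8 29-31 | J4 31-33 | J6 33-35 | J1 35-37 | J7 37-39 | J5 39-41 | J3 41-43 | J8 43-44 | J4 44-46 | J6 46-48 | J1 48-50 | J7 50-52 | J5 52-54 | J3 54-56 | J4 56-58 | J6 58-60 | J5 60-62 | J3 62-64 | J4 64-65 | J6 65-67 | J5 67-68 | J6 68-69 |
Completion: J1=50  J2=11  J3=64  J4=65  J5=68  J6=69  J7=52  J8=44
Turnaround (C−A): J1=50  J2=9  J3=61  J4=62  J5=60  J6=58  J7=37  J8=26
Turnaround(J5) = completion − arrival = 68 − 8 = 60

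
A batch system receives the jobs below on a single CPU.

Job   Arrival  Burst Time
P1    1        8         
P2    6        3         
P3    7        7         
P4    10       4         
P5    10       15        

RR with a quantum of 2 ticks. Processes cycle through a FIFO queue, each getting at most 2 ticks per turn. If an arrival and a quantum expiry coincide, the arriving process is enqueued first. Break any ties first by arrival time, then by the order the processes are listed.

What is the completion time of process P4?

Gantt: | idle 0-1 | P1 1-7 | P2 7-9 | P3 9-11 | P1 11-13 | P2 13-14 | P4 14-16 | P5 16-18 | P3 18-20 | P4 20-22 | P5 22-24 | P3 24-26 | P5 26-28 | P3 28-29 | P5 29-38 |
Completion: P1=13  P2=14  P3=29  P4=22  P5=38
Turnaround (C−A): P1=12  P2=8  P3=22  P4=12  P5=28

22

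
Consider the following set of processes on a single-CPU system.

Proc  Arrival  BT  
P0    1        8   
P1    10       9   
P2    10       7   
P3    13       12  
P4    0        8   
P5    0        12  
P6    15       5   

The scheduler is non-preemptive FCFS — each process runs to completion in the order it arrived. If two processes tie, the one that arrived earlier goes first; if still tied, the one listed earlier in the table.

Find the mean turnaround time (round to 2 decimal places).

29.29

Schedule: | P4 0-8 | P5 8-20 | P0 20-28 | P1 28-37 | P2 37-44 | P3 44-56 | P6 56-61 |
Completion: P0=28  P1=37  P2=44  P3=56  P4=8  P5=20  P6=61
Turnaround (C−A): P0=27  P1=27  P2=34  P3=43  P4=8  P5=20  P6=46
Turnaround times: P0=27, P1=27, P2=34, P3=43, P4=8, P5=20, P6=46
Average turnaround = (27+27+34+43+8+20+46) / 7 = 205/7 = 29.29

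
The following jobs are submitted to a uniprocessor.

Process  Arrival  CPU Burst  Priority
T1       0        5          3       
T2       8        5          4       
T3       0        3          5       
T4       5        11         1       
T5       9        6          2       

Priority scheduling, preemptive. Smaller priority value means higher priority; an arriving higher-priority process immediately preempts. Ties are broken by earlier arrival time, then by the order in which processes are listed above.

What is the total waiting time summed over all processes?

Schedule: | T1 0-5 | T4 5-16 | T5 16-22 | T2 22-27 | T3 27-30 |
Completion: T1=5  T2=27  T3=30  T4=16  T5=22
Waiting = turnaround − burst: T1=0, T2=14, T3=27, T4=0, T5=7
Total waiting = 0 + 14 + 27 + 0 + 7 = 48

48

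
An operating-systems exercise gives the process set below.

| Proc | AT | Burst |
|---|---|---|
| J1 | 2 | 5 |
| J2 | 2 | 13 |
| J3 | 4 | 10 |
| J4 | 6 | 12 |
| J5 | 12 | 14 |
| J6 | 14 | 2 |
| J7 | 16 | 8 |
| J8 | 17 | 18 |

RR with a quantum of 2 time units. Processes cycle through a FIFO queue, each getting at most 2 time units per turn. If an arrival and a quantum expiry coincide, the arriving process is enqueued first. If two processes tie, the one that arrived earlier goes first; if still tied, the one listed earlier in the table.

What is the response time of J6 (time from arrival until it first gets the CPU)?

7

Timeline: | idle 0-2 | J1 2-4 | J2 4-6 | J3 6-8 | J1 8-10 | J4 10-12 | J2 12-14 | J3 14-16 | J1 16-17 | J5 17-19 | J4 19-21 | J6 21-23 | J2 23-25 | J7 25-27 | J3 27-29 | J8 29-31 | J5 31-33 | J4 33-35 | J2 35-37 | J7 37-39 | J3 39-41 | J8 41-43 | J5 43-45 | J4 45-47 | J2 47-49 | J7 49-51 | J3 51-53 | J8 53-55 | J5 55-57 | J4 57-59 | J2 59-61 | J7 61-63 | J8 63-65 | J5 65-67 | J4 67-69 | J2 69-70 | J8 70-72 | J5 72-74 | J8 74-76 | J5 76-78 | J8 78-84 |
Completion: J1=17  J2=70  J3=53  J4=69  J5=78  J6=23  J7=63  J8=84
Turnaround (C−A): J1=15  J2=68  J3=49  J4=63  J5=66  J6=9  J7=47  J8=67
Response(J6) = first start − arrival = 21 − 14 = 7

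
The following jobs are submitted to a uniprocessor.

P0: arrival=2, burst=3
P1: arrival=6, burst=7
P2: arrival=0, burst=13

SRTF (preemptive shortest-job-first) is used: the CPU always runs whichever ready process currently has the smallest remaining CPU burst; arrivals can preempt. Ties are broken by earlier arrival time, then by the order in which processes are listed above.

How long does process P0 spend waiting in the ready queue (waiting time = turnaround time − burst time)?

Timeline: | P2 0-2 | P0 2-5 | P2 5-6 | P1 6-13 | P2 13-23 |
Completion: P0=5  P1=13  P2=23
Turnaround (C−A): P0=3  P1=7  P2=23
Waiting(P0) = turnaround − burst = 3 − 3 = 0

0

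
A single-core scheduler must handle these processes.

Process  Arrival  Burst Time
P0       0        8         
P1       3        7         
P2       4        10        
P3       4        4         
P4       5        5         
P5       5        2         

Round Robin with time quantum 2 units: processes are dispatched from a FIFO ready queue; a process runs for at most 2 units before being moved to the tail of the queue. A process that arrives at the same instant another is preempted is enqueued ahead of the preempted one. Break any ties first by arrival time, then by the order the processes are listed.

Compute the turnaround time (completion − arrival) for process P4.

Gantt: | P0 0-4 | P1 4-6 | P2 6-8 | P3 8-10 | P0 10-12 | P4 12-14 | P5 14-16 | P1 16-18 | P2 18-20 | P3 20-22 | P0 22-24 | P4 24-26 | P1 26-28 | P2 28-30 | P4 30-31 | P1 31-32 | P2 32-36 |
Completion: P0=24  P1=32  P2=36  P3=22  P4=31  P5=16
Turnaround(P4) = completion − arrival = 31 − 5 = 26

26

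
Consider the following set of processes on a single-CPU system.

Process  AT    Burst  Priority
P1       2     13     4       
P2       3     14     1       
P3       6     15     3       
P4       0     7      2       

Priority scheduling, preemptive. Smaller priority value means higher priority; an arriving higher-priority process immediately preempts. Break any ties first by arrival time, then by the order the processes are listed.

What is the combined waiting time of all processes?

Timeline: | P4 0-3 | P2 3-17 | P4 17-21 | P3 21-36 | P1 36-49 |
Completion: P1=49  P2=17  P3=36  P4=21
Turnaround (C−A): P1=47  P2=14  P3=30  P4=21
Waiting = turnaround − burst: P1=34, P2=0, P3=15, P4=14
Total waiting = 34 + 0 + 15 + 14 = 63

63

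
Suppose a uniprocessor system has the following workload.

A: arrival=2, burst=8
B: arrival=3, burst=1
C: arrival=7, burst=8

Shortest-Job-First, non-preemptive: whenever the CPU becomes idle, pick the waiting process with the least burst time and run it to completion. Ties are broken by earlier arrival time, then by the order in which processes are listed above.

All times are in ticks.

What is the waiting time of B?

7

Schedule: | idle 0-2 | A 2-10 | B 10-11 | C 11-19 |
Completion: A=10  B=11  C=19
Waiting(B) = turnaround − burst = 8 − 1 = 7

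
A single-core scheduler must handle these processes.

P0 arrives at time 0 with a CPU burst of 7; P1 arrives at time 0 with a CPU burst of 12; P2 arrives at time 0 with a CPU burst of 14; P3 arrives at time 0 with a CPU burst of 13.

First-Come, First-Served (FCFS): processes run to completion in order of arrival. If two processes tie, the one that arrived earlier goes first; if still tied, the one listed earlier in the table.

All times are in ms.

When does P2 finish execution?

Schedule: | P0 0-7 | P1 7-19 | P2 19-33 | P3 33-46 |
Completion: P0=7  P1=19  P2=33  P3=46
Turnaround (C−A): P0=7  P1=19  P2=33  P3=46

33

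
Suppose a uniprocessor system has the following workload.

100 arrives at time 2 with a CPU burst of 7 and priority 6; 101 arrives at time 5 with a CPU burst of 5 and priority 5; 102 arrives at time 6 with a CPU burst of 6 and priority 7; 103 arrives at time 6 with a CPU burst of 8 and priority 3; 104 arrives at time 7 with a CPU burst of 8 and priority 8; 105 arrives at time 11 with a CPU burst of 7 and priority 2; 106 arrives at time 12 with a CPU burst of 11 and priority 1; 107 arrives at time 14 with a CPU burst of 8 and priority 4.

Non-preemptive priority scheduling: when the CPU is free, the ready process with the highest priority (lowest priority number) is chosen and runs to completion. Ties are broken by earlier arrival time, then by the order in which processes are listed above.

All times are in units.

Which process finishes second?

Timeline: | idle 0-2 | 100 2-9 | 103 9-17 | 106 17-28 | 105 28-35 | 107 35-43 | 101 43-48 | 102 48-54 | 104 54-62 |
Completion: 100=9  101=48  102=54  103=17  104=62  105=35  106=28  107=43
Turnaround (C−A): 100=7  101=43  102=48  103=11  104=55  105=24  106=16  107=29
Finish order: 100 → 103 → 106 → 105 → 107 → 101 → 102 → 104

103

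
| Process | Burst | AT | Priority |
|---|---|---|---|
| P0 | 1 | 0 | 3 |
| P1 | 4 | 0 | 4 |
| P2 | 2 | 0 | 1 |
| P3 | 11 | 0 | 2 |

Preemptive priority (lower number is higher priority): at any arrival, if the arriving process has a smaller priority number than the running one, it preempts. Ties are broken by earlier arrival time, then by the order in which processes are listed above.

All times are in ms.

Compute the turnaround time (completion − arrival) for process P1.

18

Gantt: | P2 0-2 | P3 2-13 | P0 13-14 | P1 14-18 |
Completion: P0=14  P1=18  P2=2  P3=13
Turnaround(P1) = completion − arrival = 18 − 0 = 18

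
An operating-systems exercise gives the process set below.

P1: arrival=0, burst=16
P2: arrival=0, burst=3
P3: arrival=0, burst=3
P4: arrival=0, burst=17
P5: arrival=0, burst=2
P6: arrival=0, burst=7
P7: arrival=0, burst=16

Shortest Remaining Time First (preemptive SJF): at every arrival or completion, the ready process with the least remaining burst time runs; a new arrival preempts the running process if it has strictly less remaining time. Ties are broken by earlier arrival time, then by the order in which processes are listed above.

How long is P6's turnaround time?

Timeline: | P5 0-2 | P2 2-5 | P3 5-8 | P6 8-15 | P1 15-31 | P7 31-47 | P4 47-64 |
Completion: P1=31  P2=5  P3=8  P4=64  P5=2  P6=15  P7=47
Turnaround (C−A): P1=31  P2=5  P3=8  P4=64  P5=2  P6=15  P7=47
Turnaround(P6) = completion − arrival = 15 − 0 = 15

15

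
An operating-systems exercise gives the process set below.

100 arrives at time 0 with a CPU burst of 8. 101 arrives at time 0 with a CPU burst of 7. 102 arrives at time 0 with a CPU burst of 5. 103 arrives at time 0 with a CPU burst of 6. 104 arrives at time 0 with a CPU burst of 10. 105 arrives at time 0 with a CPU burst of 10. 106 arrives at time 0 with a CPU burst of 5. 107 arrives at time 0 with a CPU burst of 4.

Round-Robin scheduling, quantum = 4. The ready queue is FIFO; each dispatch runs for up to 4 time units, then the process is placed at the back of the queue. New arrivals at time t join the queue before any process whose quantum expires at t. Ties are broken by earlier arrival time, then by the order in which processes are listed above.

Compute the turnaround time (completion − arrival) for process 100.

Schedule: | 100 0-4 | 101 4-8 | 102 8-12 | 103 12-16 | 104 16-20 | 105 20-24 | 106 24-28 | 107 28-32 | 100 32-36 | 101 36-39 | 102 39-40 | 103 40-42 | 104 42-46 | 105 46-50 | 106 50-51 | 104 51-53 | 105 53-55 |
Completion: 100=36  101=39  102=40  103=42  104=53  105=55  106=51  107=32
Turnaround (C−A): 100=36  101=39  102=40  103=42  104=53  105=55  106=51  107=32
Turnaround(100) = completion − arrival = 36 − 0 = 36

36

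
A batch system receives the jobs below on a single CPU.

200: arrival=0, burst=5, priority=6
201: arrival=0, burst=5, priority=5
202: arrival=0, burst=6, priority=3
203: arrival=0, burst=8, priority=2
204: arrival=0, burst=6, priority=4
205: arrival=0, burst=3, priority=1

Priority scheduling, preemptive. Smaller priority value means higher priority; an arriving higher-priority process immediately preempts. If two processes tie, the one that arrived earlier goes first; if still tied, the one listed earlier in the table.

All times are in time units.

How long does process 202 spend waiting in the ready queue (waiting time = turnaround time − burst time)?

Gantt: | 205 0-3 | 203 3-11 | 202 11-17 | 204 17-23 | 201 23-28 | 200 28-33 |
Completion: 200=33  201=28  202=17  203=11  204=23  205=3
Turnaround (C−A): 200=33  201=28  202=17  203=11  204=23  205=3
Waiting(202) = turnaround − burst = 17 − 6 = 11

11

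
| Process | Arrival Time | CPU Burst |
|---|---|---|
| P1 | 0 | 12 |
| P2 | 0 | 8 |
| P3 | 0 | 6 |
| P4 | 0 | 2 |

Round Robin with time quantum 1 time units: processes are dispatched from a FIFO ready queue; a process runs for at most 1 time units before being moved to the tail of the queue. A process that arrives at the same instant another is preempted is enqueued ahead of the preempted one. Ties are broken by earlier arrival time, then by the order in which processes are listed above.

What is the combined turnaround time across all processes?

Gantt: | P1 0-1 | P2 1-2 | P3 2-3 | P4 3-4 | P1 4-5 | P2 5-6 | P3 6-7 | P4 7-8 | P1 8-9 | P2 9-10 | P3 10-11 | P1 11-12 | P2 12-13 | P3 13-14 | P1 14-15 | P2 15-16 | P3 16-17 | P1 17-18 | P2 18-19 | P3 19-20 | P1 20-21 | P2 21-22 | P1 22-23 | P2 23-24 | P1 24-28 |
Completion: P1=28  P2=24  P3=20  P4=8
Turnaround = completion − arrival: P1=28, P2=24, P3=20, P4=8
Total turnaround = 28 + 24 + 20 + 8 = 80

80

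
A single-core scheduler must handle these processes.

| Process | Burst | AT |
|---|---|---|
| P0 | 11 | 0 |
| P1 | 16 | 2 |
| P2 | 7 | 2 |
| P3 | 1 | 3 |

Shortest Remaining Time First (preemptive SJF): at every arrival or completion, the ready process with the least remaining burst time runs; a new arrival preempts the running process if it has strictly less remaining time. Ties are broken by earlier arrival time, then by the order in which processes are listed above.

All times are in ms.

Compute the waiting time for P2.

1

Timeline: | P0 0-2 | P2 2-3 | P3 3-4 | P2 4-10 | P0 10-19 | P1 19-35 |
Completion: P0=19  P1=35  P2=10  P3=4
Turnaround (C−A): P0=19  P1=33  P2=8  P3=1
Waiting(P2) = turnaround − burst = 8 − 7 = 1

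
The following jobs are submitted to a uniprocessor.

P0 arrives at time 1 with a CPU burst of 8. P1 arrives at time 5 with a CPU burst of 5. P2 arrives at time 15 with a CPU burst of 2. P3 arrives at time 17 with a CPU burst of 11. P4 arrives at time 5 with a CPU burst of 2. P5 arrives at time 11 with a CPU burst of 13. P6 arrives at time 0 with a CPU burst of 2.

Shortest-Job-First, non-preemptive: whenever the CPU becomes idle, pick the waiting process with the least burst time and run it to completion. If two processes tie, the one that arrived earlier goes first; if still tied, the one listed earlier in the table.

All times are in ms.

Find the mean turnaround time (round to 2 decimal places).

Timeline: | P6 0-2 | P0 2-10 | P4 10-12 | P1 12-17 | P2 17-19 | P3 19-30 | P5 30-43 |
Completion: P0=10  P1=17  P2=19  P3=30  P4=12  P5=43  P6=2
Turnaround (C−A): P0=9  P1=12  P2=4  P3=13  P4=7  P5=32  P6=2
Turnaround times: P0=9, P1=12, P2=4, P3=13, P4=7, P5=32, P6=2
Average turnaround = (9+12+4+13+7+32+2) / 7 = 79/7 = 11.29

11.29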